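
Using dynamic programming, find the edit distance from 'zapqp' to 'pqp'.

Let D[i][j] be the edit distance between the first i characters of 'zapqp' and the first j characters of 'pqp', with D[i][0] = i, D[0][j] = j, and D[i][j] = D[i-1][j-1] if the characters match, else 1 + min(D[i-1][j], D[i][j-1], D[i-1][j-1]). Filling the table (rows: prefixes of 'zapqp', columns: prefixes of 'pqp'):
     ε  p  q  p
  ε  0  1  2  3
  z  1  1  2  3
  a  2  2  2  3
  p  3  2  3  2
  q  4  3  2  3
  p  5  4  3  2
The bottom-right entry gives D[5][3] = 2, so no sequence of fewer than 2 edits works. Backtracking through the table gives one optimal edit sequence (2 edits):
  zapqp → apqp (del z @1)
  apqp → pqp (del a @1)
Edit distance = 2.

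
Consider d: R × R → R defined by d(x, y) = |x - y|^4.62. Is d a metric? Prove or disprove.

No. d(x,y) = |x-y|^4.62 fails the triangle inequality since p = 4.62 > 1. Counterexample: x = 1, y = 6, z = 8. d(x,z) = |1 - 8|^4.62 = 7^4.62 ≈ 8023.2984, but d(x,y) + d(y,z) = 5^4.62 + 2^4.62 ≈ 1695.2799 + 24.59 = 1719.8699. Since 8023.2984 > 1719.8699, the triangle inequality is violated.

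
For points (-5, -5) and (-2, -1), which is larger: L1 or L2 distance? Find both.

L1 = |-5 - (-2)| + |-5 - (-1)| = 3 + 4 = 7
L2 = √(3² + 4²) = √25 = 5
L1 ≥ L2 always (equality iff movement is along one axis); L1 > L2 here.
Ratio L1/L2 = 7/5 = 1.4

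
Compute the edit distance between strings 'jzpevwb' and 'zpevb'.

Let D[i][j] be the edit distance between the first i characters of 'jzpevwb' and the first j characters of 'zpevb', with D[i][0] = i, D[0][j] = j, and D[i][j] = D[i-1][j-1] if the characters match, else 1 + min(D[i-1][j], D[i][j-1], D[i-1][j-1]). Filling the table (rows: prefixes of 'jzpevwb', columns: prefixes of 'zpevb'):
     ε  z  p  e  v  b
  ε  0  1  2  3  4  5
  j  1  1  2  3  4  5
  z  2  1  2  3  4  5
  p  3  2  1  2  3  4
  e  4  3  2  1  2  3
  v  5  4  3  2  1  2
  w  6  5  4  3  2  2
  b  7  6  5  4  3  2
The bottom-right entry gives D[7][5] = 2, so no sequence of fewer than 2 edits works. Backtracking through the table gives one optimal edit sequence (2 edits):
  jzpevwb → zpevwb (del j @1)
  zpevwb → zpevb (del w @5)
Edit distance = 2.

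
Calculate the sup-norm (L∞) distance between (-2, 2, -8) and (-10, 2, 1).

max(|x_i - y_i|) = max(|-2 - (-10)|, |2 - 2|, |-8 - 1|) = max(8, 0, 9) = 9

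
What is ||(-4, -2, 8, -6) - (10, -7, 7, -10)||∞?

max(|x_i - y_i|) = max(|-4 - 10|, |-2 - (-7)|, |8 - 7|, |-6 - (-10)|) = max(14, 5, 1, 4) = 14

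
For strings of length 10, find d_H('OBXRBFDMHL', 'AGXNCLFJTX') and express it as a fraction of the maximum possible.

Differing positions: 1, 2, 4, 5, 6, 7, 8, 9, 10. Hamming distance = 9. The maximum possible Hamming distance for length-10 strings is 10, so d_H/10 = 9/10 = 0.9.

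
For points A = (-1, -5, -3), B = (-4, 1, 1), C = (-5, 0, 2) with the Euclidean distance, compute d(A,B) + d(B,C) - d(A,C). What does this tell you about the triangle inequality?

d(A,B) = √(3² + 6² + 4²) = √61 ≈ 7.8102, d(B,C) = √(1² + 1² + 1²) = √3 ≈ 1.7321, d(A,C) = √(4² + 5² + 5²) = √66 ≈ 8.124.
d(A,B) + d(B,C) - d(A,C) = 7.8102 + 1.7321 - 8.124 = 9.5423 - 8.124 = 1.4183 (to 4 decimal places). This is ≥ 0, so the triangle inequality holds for these points.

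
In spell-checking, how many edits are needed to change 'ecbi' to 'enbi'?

Let D[i][j] be the edit distance between the first i characters of 'ecbi' and the first j characters of 'enbi', with D[i][0] = i, D[0][j] = j, and D[i][j] = D[i-1][j-1] if the characters match, else 1 + min(D[i-1][j], D[i][j-1], D[i-1][j-1]). Filling the table (rows: prefixes of 'ecbi', columns: prefixes of 'enbi'):
     ε  e  n  b  i
  ε  0  1  2  3  4
  e  1  0  1  2  3
  c  2  1  1  2  3
  b  3  2  2  1  2
  i  4  3  3  2  1
The bottom-right entry gives D[4][4] = 1, so no sequence of fewer than 1 edit works. Backtracking through the table gives one optimal edit sequence (1 edit):
  ecbi → enbi (sub c→n @2)
Edit distance = 1.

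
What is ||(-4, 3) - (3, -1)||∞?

max(|x_i - y_i|) = max(|-4 - 3|, |3 - (-1)|) = max(7, 4) = 7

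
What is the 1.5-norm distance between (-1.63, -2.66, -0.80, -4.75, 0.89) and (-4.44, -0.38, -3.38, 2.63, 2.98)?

(Σ|x_i - y_i|^1.5)^(1/1.5) = (|-1.63 - (-4.44)|^1.5 + |-2.66 - (-0.38)|^1.5 + |-0.8 - (-3.38)|^1.5 + |-4.75 - 2.63|^1.5 + |0.89 - 2.98|^1.5)^(1/1.5)
= (2.81^1.5 + 2.28^1.5 + 2.58^1.5 + 7.38^1.5 + 2.09^1.5)^(1/1.5) ≈ (4.7104 + 3.4427 + 4.1441 + 20.0486 + 3.0215)^(1/1.5) = (35.3673)^(1/1.5) ≈ 10.7746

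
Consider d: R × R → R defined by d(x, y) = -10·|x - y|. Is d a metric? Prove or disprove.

No. With c = -10 < 0, d fails non-negativity: d(2, 5) = -10·|2 - 5| = -10·3 = -30 < 0.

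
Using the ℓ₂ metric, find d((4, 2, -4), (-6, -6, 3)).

√(Σ(x_i - y_i)²) = √((4 - (-6))² + (2 - (-6))² + (-4 - 3)²)
= √(10² + 8² + (-7)²) = √(100 + 64 + 49) = √213 ≈ 14.5945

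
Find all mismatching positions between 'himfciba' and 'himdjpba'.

Differing positions: 4, 5, 6. Hamming distance = 3.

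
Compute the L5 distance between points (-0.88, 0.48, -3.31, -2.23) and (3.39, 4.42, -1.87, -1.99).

(Σ|x_i - y_i|^5)^(1/5) = (|-0.88 - 3.39|^5 + |0.48 - 4.42|^5 + |-3.31 - (-1.87)|^5 + |-2.23 - (-1.99)|^5)^(1/5)
= (4.27^5 + 3.94^5 + 1.44^5 + 0.24^5)^(1/5) ≈ (1419.513 + 949.4697 + 6.1917 + 0.0008)^(1/5) = (2375.1752)^(1/5) ≈ 4.733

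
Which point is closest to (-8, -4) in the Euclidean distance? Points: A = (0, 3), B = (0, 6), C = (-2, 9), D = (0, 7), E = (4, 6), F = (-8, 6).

Distances: d(A) ≈ 10.6301, d(B) ≈ 12.8062, d(C) ≈ 14.3178, d(D) ≈ 13.6015, d(E) ≈ 15.6205, d(F) = 10. Nearest: F = (-8, 6) with distance 10.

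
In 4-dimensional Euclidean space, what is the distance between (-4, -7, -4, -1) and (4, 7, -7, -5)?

√(Σ(x_i - y_i)²) = √((-4 - 4)² + (-7 - 7)² + (-4 - (-7))² + (-1 - (-5))²)
= √((-8)² + (-14)² + 3² + 4²) = √(64 + 196 + 9 + 16) = √285 ≈ 16.8819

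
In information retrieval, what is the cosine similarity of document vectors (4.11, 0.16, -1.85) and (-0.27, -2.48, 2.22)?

With u = (4.11, 0.16, -1.85), v = (-0.27, -2.48, 2.22):
u·v = 4.11·(-0.27) + 0.16·(-2.48) + (-1.85)·2.22 = (-1.1097) + (-0.3968) + (-4.107) = -5.6135.
|u| = √(4.11² + 0.16² + (-1.85)²) = √(16.8921 + 0.0256 + 3.4225) = √20.3402, |v| = √((-0.27)² + (-2.48)² + 2.22²) = √(0.0729 + 6.1504 + 4.9284) = √11.1517.
cos θ = (u·v)/(|u||v|) = -5.6135/(√20.3402·√11.1517) ≈ -0.3727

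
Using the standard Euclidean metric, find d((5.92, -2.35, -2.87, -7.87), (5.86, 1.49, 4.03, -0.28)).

√(Σ(x_i - y_i)²) = √((5.92 - 5.86)² + (-2.35 - 1.49)² + (-2.87 - 4.03)² + (-7.87 - (-0.28))²)
= √(0.06² + (-3.84)² + (-6.9)² + (-7.59)²) = √(0.0036 + 14.7456 + 47.61 + 57.6081) = √119.9673 ≈ 10.953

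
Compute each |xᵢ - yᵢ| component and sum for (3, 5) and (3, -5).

Σ|x_i - y_i| = |3 - 3| + |5 - (-5)| = 0 + 10 = 10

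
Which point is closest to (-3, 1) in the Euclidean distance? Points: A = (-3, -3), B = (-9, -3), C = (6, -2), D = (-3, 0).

Distances: d(A) = 4, d(B) ≈ 7.2111, d(C) ≈ 9.4868, d(D) = 1. Nearest: D = (-3, 0) with distance 1.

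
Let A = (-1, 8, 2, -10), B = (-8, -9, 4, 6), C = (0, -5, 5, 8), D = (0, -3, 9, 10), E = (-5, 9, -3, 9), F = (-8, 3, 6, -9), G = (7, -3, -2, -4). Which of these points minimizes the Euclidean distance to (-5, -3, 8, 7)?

Distances: d(A) ≈ 21.4942, d(B) ≈ 7.874, d(C) ≈ 6.245, d(D) ≈ 5.9161, d(E) ≈ 16.4012, d(F) ≈ 17.4642, d(G) ≈ 19.105. Nearest: D = (0, -3, 9, 10) with distance 5.9161.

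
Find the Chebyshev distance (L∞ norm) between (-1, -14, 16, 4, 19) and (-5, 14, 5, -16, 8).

max(|x_i - y_i|) = max(|-1 - (-5)|, |-14 - 14|, |16 - 5|, |4 - (-16)|, |19 - 8|) = max(4, 28, 11, 20, 11) = 28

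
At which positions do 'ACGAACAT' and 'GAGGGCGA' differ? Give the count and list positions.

Differing positions: 1, 2, 4, 5, 7, 8. Hamming distance = 6.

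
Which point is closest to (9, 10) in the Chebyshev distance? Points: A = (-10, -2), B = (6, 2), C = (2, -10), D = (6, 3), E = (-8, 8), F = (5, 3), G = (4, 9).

Distances: d(A) = 19, d(B) = 8, d(C) = 20, d(D) = 7, d(E) = 17, d(F) = 7, d(G) = 5. Nearest: G = (4, 9) with distance 5.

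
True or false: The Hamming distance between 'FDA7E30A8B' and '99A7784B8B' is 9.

Differing positions: 1, 2, 5, 6, 7, 8. Hamming distance = 6, so the claim that d_H = 9 is false.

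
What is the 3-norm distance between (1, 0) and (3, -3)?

(Σ|x_i - y_i|^3)^(1/3) = (|1 - 3|^3 + |0 - (-3)|^3)^(1/3)
= (2^3 + 3^3)^(1/3) = (8 + 27)^(1/3) = (35)^(1/3) ≈ 3.2711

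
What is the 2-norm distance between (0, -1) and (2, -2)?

(Σ|x_i - y_i|^2)^(1/2) = (|0 - 2|^2 + |-1 - (-2)|^2)^(1/2)
= (2^2 + 1^2)^(1/2) = (4 + 1)^(1/2) = (5)^(1/2) ≈ 2.2361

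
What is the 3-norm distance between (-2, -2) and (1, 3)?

(Σ|x_i - y_i|^3)^(1/3) = (|-2 - 1|^3 + |-2 - 3|^3)^(1/3)
= (3^3 + 5^3)^(1/3) = (27 + 125)^(1/3) = (152)^(1/3) ≈ 5.3368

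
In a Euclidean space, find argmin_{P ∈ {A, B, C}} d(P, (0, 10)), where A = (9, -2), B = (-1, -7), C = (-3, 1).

Distances: d(A) = 15, d(B) ≈ 17.0294, d(C) ≈ 9.4868. Nearest: C = (-3, 1) with distance 9.4868.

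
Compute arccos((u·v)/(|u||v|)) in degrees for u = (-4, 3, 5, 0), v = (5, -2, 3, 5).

With u = (-4, 3, 5, 0), v = (5, -2, 3, 5):
u·v = (-4)·5 + 3·(-2) + 5·3 + 0·5 = (-20) + (-6) + 15 + 0 = -11.
|u| = √((-4)² + 3² + 5² + 0²) = √50, |v| = √(5² + (-2)² + 3² + 5²) = √63, so |u||v| = √(50·63) = √3150.
cos θ = (u·v)/(|u||v|) = -11/√3150 ≈ -0.195992
θ = arccos(-0.195992) ≈ 101.3°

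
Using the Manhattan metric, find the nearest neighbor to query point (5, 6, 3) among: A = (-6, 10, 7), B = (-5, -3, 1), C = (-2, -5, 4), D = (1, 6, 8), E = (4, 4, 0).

Distances: d(A) = 19, d(B) = 21, d(C) = 19, d(D) = 9, d(E) = 6. Nearest: E = (4, 4, 0) with distance 6.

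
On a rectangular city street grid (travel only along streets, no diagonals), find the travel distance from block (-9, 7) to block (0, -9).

Σ|x_i - y_i| = |-9 - 0| + |7 - (-9)| = 9 + 16 = 25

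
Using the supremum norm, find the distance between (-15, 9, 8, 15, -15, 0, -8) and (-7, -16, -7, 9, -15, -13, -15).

max(|x_i - y_i|) = max(|-15 - (-7)|, |9 - (-16)|, |8 - (-7)|, |15 - 9|, |-15 - (-15)|, |0 - (-13)|, |-8 - (-15)|) = max(8, 25, 15, 6, 0, 13, 7) = 25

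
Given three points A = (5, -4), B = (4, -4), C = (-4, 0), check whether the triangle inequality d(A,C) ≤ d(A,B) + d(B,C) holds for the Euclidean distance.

d(A,B) = √(1² + 0²) = √1 = 1, d(B,C) = √(8² + 4²) = √80 ≈ 8.9443, d(A,C) = √(9² + 4²) = √97 ≈ 9.8489.
d(A,C) ≈ 9.8489 ≤ 1 + 8.9443 = 9.9443. Triangle inequality is satisfied.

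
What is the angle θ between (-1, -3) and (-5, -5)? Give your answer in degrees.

With u = (-1, -3), v = (-5, -5):
u·v = (-1)·(-5) + (-3)·(-5) = 5 + 15 = 20.
|u| = √((-1)² + (-3)²) = √10, |v| = √((-5)² + (-5)²) = √50, so |u||v| = √(10·50) = √500.
cos θ = (u·v)/(|u||v|) = 20/√500 ≈ 0.894427
θ = arccos(0.894427) ≈ 26.57°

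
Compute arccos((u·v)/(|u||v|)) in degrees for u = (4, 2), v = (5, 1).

With u = (4, 2), v = (5, 1):
u·v = 4·5 + 2·1 = 20 + 2 = 22.
|u| = √(4² + 2²) = √20, |v| = √(5² + 1²) = √26, so |u||v| = √(20·26) = √520.
cos θ = (u·v)/(|u||v|) = 22/√520 ≈ 0.964764
θ = arccos(0.964764) ≈ 15.26°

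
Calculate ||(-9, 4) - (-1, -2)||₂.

√(Σ(x_i - y_i)²) = √((-9 - (-1))² + (4 - (-2))²)
= √((-8)² + 6²) = √(64 + 36) = √100 = 10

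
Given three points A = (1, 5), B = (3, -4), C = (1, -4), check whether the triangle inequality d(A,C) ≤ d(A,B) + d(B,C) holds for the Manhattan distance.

d(A,B) = 2 + 9 = 11, d(B,C) = 2 + 0 = 2, d(A,C) = 0 + 9 = 9.
d(A,C) = 9 ≤ 11 + 2 = 13. Triangle inequality is satisfied.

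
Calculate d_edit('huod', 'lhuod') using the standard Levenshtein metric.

Let D[i][j] be the edit distance between the first i characters of 'huod' and the first j characters of 'lhuod', with D[i][0] = i, D[0][j] = j, and D[i][j] = D[i-1][j-1] if the characters match, else 1 + min(D[i-1][j], D[i][j-1], D[i-1][j-1]). Filling the table (rows: prefixes of 'huod', columns: prefixes of 'lhuod'):
     ε  l  h  u  o  d
  ε  0  1  2  3  4  5
  h  1  1  1  2  3  4
  u  2  2  2  1  2  3
  o  3  3  3  2  1  2
  d  4  4  4  3  2  1
The bottom-right entry gives D[4][5] = 1, so no sequence of fewer than 1 edit works. Backtracking through the table gives one optimal edit sequence (1 edit):
  huod → lhuod (ins l @1)
Edit distance = 1.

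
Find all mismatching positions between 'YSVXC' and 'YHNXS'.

Differing positions: 2, 3, 5. Hamming distance = 3.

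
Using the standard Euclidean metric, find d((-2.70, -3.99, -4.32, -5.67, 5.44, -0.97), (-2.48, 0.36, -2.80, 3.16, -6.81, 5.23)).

√(Σ(x_i - y_i)²) = √((-2.7 - (-2.48))² + (-3.99 - 0.36)² + (-4.32 - (-2.8))² + (-5.67 - 3.16)² + (5.44 - (-6.81))² + (-0.97 - 5.23)²)
= √((-0.22)² + (-4.35)² + (-1.52)² + (-8.83)² + 12.25² + (-6.2)²) = √(0.0484 + 18.9225 + 2.3104 + 77.9689 + 150.0625 + 38.44) = √287.7527 ≈ 16.9633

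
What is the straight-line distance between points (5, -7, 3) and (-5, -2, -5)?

√(Σ(x_i - y_i)²) = √((5 - (-5))² + (-7 - (-2))² + (3 - (-5))²)
= √(10² + (-5)² + 8²) = √(100 + 25 + 64) = √189 ≈ 13.7477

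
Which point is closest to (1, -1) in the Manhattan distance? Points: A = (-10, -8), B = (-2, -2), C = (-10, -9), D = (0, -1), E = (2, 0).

Distances: d(A) = 18, d(B) = 4, d(C) = 19, d(D) = 1, d(E) = 2. Nearest: D = (0, -1) with distance 1.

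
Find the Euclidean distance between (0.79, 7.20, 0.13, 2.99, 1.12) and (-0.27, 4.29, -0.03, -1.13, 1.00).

√(Σ(x_i - y_i)²) = √((0.79 - (-0.27))² + (7.2 - 4.29)² + (0.13 - (-0.03))² + (2.99 - (-1.13))² + (1.12 - 1)²)
= √(1.06² + 2.91² + 0.16² + 4.12² + 0.12²) = √(1.1236 + 8.4681 + 0.0256 + 16.9744 + 0.0144) = √26.6061 ≈ 5.1581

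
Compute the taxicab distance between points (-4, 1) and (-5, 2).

Σ|x_i - y_i| = |-4 - (-5)| + |1 - 2| = 1 + 1 = 2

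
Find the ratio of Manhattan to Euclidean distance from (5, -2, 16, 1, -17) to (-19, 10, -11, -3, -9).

L1 = |5 - (-19)| + |-2 - 10| + |16 - (-11)| + |1 - (-3)| + |-17 - (-9)| = 24 + 12 + 27 + 4 + 8 = 75
L2 = √(24² + 12² + 27² + 4² + 8²) = √1529 ≈ 39.1024
L1 ≥ L2 always (equality iff movement is along one axis); L1 > L2 here.
Ratio L1/L2 = 75/√1529 ≈ 1.918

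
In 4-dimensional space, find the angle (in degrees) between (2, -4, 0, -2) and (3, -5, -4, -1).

With u = (2, -4, 0, -2), v = (3, -5, -4, -1):
u·v = 2·3 + (-4)·(-5) + 0·(-4) + (-2)·(-1) = 6 + 20 + 0 + 2 = 28.
|u| = √(2² + (-4)² + 0² + (-2)²) = √24, |v| = √(3² + (-5)² + (-4)² + (-1)²) = √51, so |u||v| = √(24·51) = √1224.
cos θ = (u·v)/(|u||v|) = 28/√1224 ≈ 0.800327
θ = arccos(0.800327) ≈ 36.84°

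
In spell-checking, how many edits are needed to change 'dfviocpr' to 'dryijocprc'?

Let D[i][j] be the edit distance between the first i characters of 'dfviocpr' and the first j characters of 'dryijocprc', with D[i][0] = i, D[0][j] = j, and D[i][j] = D[i-1][j-1] if the characters match, else 1 + min(D[i-1][j], D[i][j-1], D[i-1][j-1]). Filling the table (rows: prefixes of 'dfviocpr', columns: prefixes of 'dryijocprc'):
     ε  d  r  y  i  j  o  c  p  r  c
  ε  0  1  2  3  4  5  6  7  8  9 10
  d  1  0  1  2  3  4  5  6  7  8  9
  f  2  1  1  2  3  4  5  6  7  8  9
  v  3  2  2  2  3  4  5  6  7  8  9
  i  4  3  3  3  2  3  4  5  6  7  8
  o  5  4  4  4  3  3  3  4  5  6  7
  c  6  5  5  5  4  4  4  3  4  5  6
  p  7  6  6  6  5  5  5  4  3  4  5
  r  8  7  6  7  6  6  6  5  4  3  4
The bottom-right entry gives D[8][10] = 4, so no sequence of fewer than 4 edits works. Backtracking through the table gives one optimal edit sequence (4 edits):
  dfviocpr → drviocpr (sub f→r @2)
  drviocpr → dryiocpr (sub v→y @3)
  dryiocpr → dryijocpr (ins j @5)
  dryijocpr → dryijocprc (ins c @10)
Edit distance = 4.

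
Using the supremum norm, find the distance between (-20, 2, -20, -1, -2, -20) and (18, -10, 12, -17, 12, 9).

max(|x_i - y_i|) = max(|-20 - 18|, |2 - (-10)|, |-20 - 12|, |-1 - (-17)|, |-2 - 12|, |-20 - 9|) = max(38, 12, 32, 16, 14, 29) = 38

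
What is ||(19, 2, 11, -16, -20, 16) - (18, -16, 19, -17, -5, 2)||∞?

max(|x_i - y_i|) = max(|19 - 18|, |2 - (-16)|, |11 - 19|, |-16 - (-17)|, |-20 - (-5)|, |16 - 2|) = max(1, 18, 8, 1, 15, 14) = 18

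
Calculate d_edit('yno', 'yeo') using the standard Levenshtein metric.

Let D[i][j] be the edit distance between the first i characters of 'yno' and the first j characters of 'yeo', with D[i][0] = i, D[0][j] = j, and D[i][j] = D[i-1][j-1] if the characters match, else 1 + min(D[i-1][j], D[i][j-1], D[i-1][j-1]). Filling the table (rows: prefixes of 'yno', columns: prefixes of 'yeo'):
     ε  y  e  o
  ε  0  1  2  3
  y  1  0  1  2
  n  2  1  1  2
  o  3  2  2  1
The bottom-right entry gives D[3][3] = 1, so no sequence of fewer than 1 edit works. Backtracking through the table gives one optimal edit sequence (1 edit):
  yno → yeo (sub n→e @2)
Edit distance = 1.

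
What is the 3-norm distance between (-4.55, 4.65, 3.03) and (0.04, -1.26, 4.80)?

(Σ|x_i - y_i|^3)^(1/3) = (|-4.55 - 0.04|^3 + |4.65 - (-1.26)|^3 + |3.03 - 4.8|^3)^(1/3)
= (4.59^3 + 5.91^3 + 1.77^3)^(1/3) ≈ (96.7026 + 206.4251 + 5.5452)^(1/3) = (308.6729)^(1/3) ≈ 6.7582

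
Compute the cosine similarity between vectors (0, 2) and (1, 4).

With u = (0, 2), v = (1, 4):
u·v = 0·1 + 2·4 = 0 + 8 = 8.
|u| = √(0² + 2²) = √4, |v| = √(1² + 4²) = √17, so |u||v| = √(4·17) = √68.
cos θ = (u·v)/(|u||v|) = 8/√68 ≈ 0.9701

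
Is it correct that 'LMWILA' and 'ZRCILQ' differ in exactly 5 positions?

Differing positions: 1, 2, 3, 6. Hamming distance = 4, so the claim that d_H = 5 is false.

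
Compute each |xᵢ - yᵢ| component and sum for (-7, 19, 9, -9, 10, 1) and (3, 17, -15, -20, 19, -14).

Σ|x_i - y_i| = |-7 - 3| + |19 - 17| + |9 - (-15)| + |-9 - (-20)| + |10 - 19| + |1 - (-14)| = 10 + 2 + 24 + 11 + 9 + 15 = 71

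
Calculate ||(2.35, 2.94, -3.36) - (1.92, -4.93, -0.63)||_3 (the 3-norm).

(Σ|x_i - y_i|^3)^(1/3) = (|2.35 - 1.92|^3 + |2.94 - (-4.93)|^3 + |-3.36 - (-0.63)|^3)^(1/3)
= (0.43^3 + 7.87^3 + 2.73^3)^(1/3) ≈ (0.0795 + 487.4434 + 20.3464)^(1/3) = (507.8693)^(1/3) ≈ 7.9784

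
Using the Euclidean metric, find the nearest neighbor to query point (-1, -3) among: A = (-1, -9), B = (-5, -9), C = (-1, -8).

Distances: d(A) = 6, d(B) ≈ 7.2111, d(C) = 5. Nearest: C = (-1, -8) with distance 5.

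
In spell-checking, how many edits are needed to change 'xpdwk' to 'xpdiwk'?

Let D[i][j] be the edit distance between the first i characters of 'xpdwk' and the first j characters of 'xpdiwk', with D[i][0] = i, D[0][j] = j, and D[i][j] = D[i-1][j-1] if the characters match, else 1 + min(D[i-1][j], D[i][j-1], D[i-1][j-1]). Filling the table (rows: prefixes of 'xpdwk', columns: prefixes of 'xpdiwk'):
     ε  x  p  d  i  w  k
  ε  0  1  2  3  4  5  6
  x  1  0  1  2  3  4  5
  p  2  1  0  1  2  3  4
  d  3  2  1  0  1  2  3
  w  4  3  2  1  1  1  2
  k  5  4  3  2  2  2  1
The bottom-right entry gives D[5][6] = 1, so no sequence of fewer than 1 edit works. Backtracking through the table gives one optimal edit sequence (1 edit):
  xpdwk → xpdiwk (ins i @4)
Edit distance = 1.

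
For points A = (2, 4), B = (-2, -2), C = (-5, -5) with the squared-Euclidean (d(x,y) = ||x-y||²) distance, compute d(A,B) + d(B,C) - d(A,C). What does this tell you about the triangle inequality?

d(A,B) = 4² + 6² = 52, d(B,C) = 3² + 3² = 18, d(A,C) = 7² + 9² = 130.
d(A,B) + d(B,C) - d(A,C) = 52 + 18 - 130 = 70 - 130 = -60. This is < 0, so the triangle inequality FAILS for these points (squared-Euclidean is not a metric).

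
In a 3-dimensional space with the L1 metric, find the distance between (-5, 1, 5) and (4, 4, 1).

Σ|x_i - y_i| = |-5 - 4| + |1 - 4| + |5 - 1| = 9 + 3 + 4 = 16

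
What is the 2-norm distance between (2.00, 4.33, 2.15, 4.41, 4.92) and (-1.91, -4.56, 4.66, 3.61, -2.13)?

(Σ|x_i - y_i|^2)^(1/2) = (|2 - (-1.91)|^2 + |4.33 - (-4.56)|^2 + |2.15 - 4.66|^2 + |4.41 - 3.61|^2 + |4.92 - (-2.13)|^2)^(1/2)
= (3.91^2 + 8.89^2 + 2.51^2 + 0.8^2 + 7.05^2)^(1/2) = (15.2881 + 79.0321 + 6.3001 + 0.64 + 49.7025)^(1/2) = (150.9628)^(1/2) ≈ 12.2867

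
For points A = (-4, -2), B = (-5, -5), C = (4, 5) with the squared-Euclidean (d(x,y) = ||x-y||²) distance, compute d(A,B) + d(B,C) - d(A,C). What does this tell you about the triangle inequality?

d(A,B) = 1² + 3² = 10, d(B,C) = 9² + 10² = 181, d(A,C) = 8² + 7² = 113.
d(A,B) + d(B,C) - d(A,C) = 10 + 181 - 113 = 191 - 113 = 78. This is ≥ 0, so the triangle inequality holds for these points.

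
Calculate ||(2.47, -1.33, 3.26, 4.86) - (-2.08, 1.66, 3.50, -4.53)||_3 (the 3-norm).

(Σ|x_i - y_i|^3)^(1/3) = (|2.47 - (-2.08)|^3 + |-1.33 - 1.66|^3 + |3.26 - 3.5|^3 + |4.86 - (-4.53)|^3)^(1/3)
= (4.55^3 + 2.99^3 + 0.24^3 + 9.39^3)^(1/3) ≈ (94.1964 + 26.7309 + 0.0138 + 827.936)^(1/3) = (948.8771)^(1/3) ≈ 9.8266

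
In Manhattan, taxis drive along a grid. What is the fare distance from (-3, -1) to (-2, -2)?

Σ|x_i - y_i| = |-3 - (-2)| + |-1 - (-2)| = 1 + 1 = 2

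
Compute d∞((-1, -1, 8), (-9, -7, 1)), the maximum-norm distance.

max(|x_i - y_i|) = max(|-1 - (-9)|, |-1 - (-7)|, |8 - 1|) = max(8, 6, 7) = 8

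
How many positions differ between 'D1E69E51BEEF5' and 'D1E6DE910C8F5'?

Differing positions: 5, 7, 9, 10, 11. Hamming distance = 5.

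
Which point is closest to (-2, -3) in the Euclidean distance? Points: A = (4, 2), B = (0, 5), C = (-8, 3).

Distances: d(A) ≈ 7.8102, d(B) ≈ 8.2462, d(C) ≈ 8.4853. Nearest: A = (4, 2) with distance 7.8102.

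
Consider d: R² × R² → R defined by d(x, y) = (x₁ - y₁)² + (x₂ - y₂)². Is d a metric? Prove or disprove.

No. The squared Euclidean distance fails the triangle inequality. Counterexample: x = (0, 0), y = (2, 4), z = (4, 8). d(x,z) = 4² + 8² = 80, but d(x,y) + d(y,z) = (2² + 4²) + (2² + 4²) = 20 + 20 = 40. Since 80 > 40, the triangle inequality is violated. (Note: √d, the ordinary Euclidean distance, IS a metric.)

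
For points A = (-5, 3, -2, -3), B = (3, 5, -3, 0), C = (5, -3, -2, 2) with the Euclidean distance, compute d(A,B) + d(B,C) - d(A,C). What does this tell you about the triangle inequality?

d(A,B) = √(8² + 2² + 1² + 3²) = √78 ≈ 8.8318, d(B,C) = √(2² + 8² + 1² + 2²) = √73 ≈ 8.544, d(A,C) = √(10² + 6² + 0² + 5²) = √161 ≈ 12.6886.
d(A,B) + d(B,C) - d(A,C) = 8.8318 + 8.544 - 12.6886 = 17.3758 - 12.6886 = 4.6872 (to 4 decimal places). This is ≥ 0, so the triangle inequality holds for these points.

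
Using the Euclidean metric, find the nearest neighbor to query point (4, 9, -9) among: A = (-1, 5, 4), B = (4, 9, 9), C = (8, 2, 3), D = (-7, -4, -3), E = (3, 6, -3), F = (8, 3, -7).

Distances: d(A) ≈ 14.4914, d(B) = 18, d(C) ≈ 14.4568, d(D) ≈ 18.0555, d(E) ≈ 6.7823, d(F) ≈ 7.4833. Nearest: E = (3, 6, -3) with distance 6.7823.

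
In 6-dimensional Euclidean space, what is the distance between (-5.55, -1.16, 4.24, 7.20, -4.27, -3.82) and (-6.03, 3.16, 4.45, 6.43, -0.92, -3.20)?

√(Σ(x_i - y_i)²) = √((-5.55 - (-6.03))² + (-1.16 - 3.16)² + (4.24 - 4.45)² + (7.2 - 6.43)² + (-4.27 - (-0.92))² + (-3.82 - (-3.2))²)
= √(0.48² + (-4.32)² + (-0.21)² + 0.77² + (-3.35)² + (-0.62)²) = √(0.2304 + 18.6624 + 0.0441 + 0.5929 + 11.2225 + 0.3844) = √31.1367 ≈ 5.58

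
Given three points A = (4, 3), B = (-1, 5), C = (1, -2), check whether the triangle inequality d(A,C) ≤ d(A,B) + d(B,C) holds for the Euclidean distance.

d(A,B) = √(5² + 2²) = √29 ≈ 5.3852, d(B,C) = √(2² + 7²) = √53 ≈ 7.2801, d(A,C) = √(3² + 5²) = √34 ≈ 5.831.
d(A,C) ≈ 5.831 ≤ 5.3852 + 7.2801 = 12.6653. Triangle inequality is satisfied.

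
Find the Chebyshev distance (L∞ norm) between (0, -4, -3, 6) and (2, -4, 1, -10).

max(|x_i - y_i|) = max(|0 - 2|, |-4 - (-4)|, |-3 - 1|, |6 - (-10)|) = max(2, 0, 4, 16) = 16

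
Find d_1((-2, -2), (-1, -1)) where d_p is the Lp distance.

Σ|x_i - y_i| = |-2 - (-1)| + |-2 - (-1)| = 1 + 1 = 2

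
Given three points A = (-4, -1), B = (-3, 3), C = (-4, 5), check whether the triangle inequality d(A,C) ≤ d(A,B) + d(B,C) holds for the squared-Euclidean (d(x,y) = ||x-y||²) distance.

d(A,B) = 1² + 4² = 17, d(B,C) = 1² + 2² = 5, d(A,C) = 0² + 6² = 36.
d(A,C) = 36 > 17 + 5 = 22. Triangle inequality is VIOLATED. (Squared-Euclidean is not a metric — this is a counterexample.)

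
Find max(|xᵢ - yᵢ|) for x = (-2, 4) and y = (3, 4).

max(|x_i - y_i|) = max(|-2 - 3|, |4 - 4|) = max(5, 0) = 5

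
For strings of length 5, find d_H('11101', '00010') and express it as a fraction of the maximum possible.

Differing positions: 1, 2, 3, 4, 5. Hamming distance = 5. The maximum possible Hamming distance for length-5 strings is 5, so d_H/5 = 5/5 = 1.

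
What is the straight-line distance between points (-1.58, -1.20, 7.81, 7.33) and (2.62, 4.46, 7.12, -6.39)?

√(Σ(x_i - y_i)²) = √((-1.58 - 2.62)² + (-1.2 - 4.46)² + (7.81 - 7.12)² + (7.33 - (-6.39))²)
= √((-4.2)² + (-5.66)² + 0.69² + 13.72²) = √(17.64 + 32.0356 + 0.4761 + 188.2384) = √238.3901 ≈ 15.4399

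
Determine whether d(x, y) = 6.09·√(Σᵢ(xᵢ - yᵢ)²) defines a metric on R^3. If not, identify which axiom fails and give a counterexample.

Yes. The L2 (Euclidean) norm induces a metric on R^3, and multiplying a metric by a positive constant 6.09 > 0 preserves all four axioms: non-negativity (6.09·||x-y|| ≥ 0), identity (6.09·||x-y|| = 0 ⟺ ||x-y|| = 0 ⟺ x = y), symmetry (||x-y|| = ||y-x||), and the triangle inequality (6.09·||x-z|| ≤ 6.09·||x-y|| + 6.09·||y-z||). So d is a metric.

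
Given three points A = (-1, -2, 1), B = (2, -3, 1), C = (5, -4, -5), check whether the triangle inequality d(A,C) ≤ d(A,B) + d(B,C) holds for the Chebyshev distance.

d(A,B) = max(3, 1, 0) = 3, d(B,C) = max(3, 1, 6) = 6, d(A,C) = max(6, 2, 6) = 6.
d(A,C) = 6 ≤ 3 + 6 = 9. Triangle inequality is satisfied.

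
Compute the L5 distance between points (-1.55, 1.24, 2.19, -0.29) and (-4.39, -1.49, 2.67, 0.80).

(Σ|x_i - y_i|^5)^(1/5) = (|-1.55 - (-4.39)|^5 + |1.24 - (-1.49)|^5 + |2.19 - 2.67|^5 + |-0.29 - 0.8|^5)^(1/5)
= (2.84^5 + 2.73^5 + 0.48^5 + 1.09^5)^(1/5) ≈ (184.7531 + 151.6398 + 0.0255 + 1.5386)^(1/5) = (337.957)^(1/5) ≈ 3.2046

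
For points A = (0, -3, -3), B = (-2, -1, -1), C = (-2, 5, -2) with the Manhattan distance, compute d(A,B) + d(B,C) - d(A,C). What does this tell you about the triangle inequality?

d(A,B) = 2 + 2 + 2 = 6, d(B,C) = 0 + 6 + 1 = 7, d(A,C) = 2 + 8 + 1 = 11.
d(A,B) + d(B,C) - d(A,C) = 6 + 7 - 11 = 13 - 11 = 2. This is ≥ 0, so the triangle inequality holds for these points.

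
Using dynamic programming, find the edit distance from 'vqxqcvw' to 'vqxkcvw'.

Let D[i][j] be the edit distance between the first i characters of 'vqxqcvw' and the first j characters of 'vqxkcvw', with D[i][0] = i, D[0][j] = j, and D[i][j] = D[i-1][j-1] if the characters match, else 1 + min(D[i-1][j], D[i][j-1], D[i-1][j-1]). Filling the table (rows: prefixes of 'vqxqcvw', columns: prefixes of 'vqxkcvw'):
     ε  v  q  x  k  c  v  w
  ε  0  1  2  3  4  5  6  7
  v  1  0  1  2  3  4  5  6
  q  2  1  0  1  2  3  4  5
  x  3  2  1  0  1  2  3  4
  q  4  3  2  1  1  2  3  4
  c  5  4  3  2  2  1  2  3
  v  6  5  4  3  3  2  1  2
  w  7  6  5  4  4  3  2  1
The bottom-right entry gives D[7][7] = 1, so no sequence of fewer than 1 edit works. Backtracking through the table gives one optimal edit sequence (1 edit):
  vqxqcvw → vqxkcvw (sub q→k @4)
Edit distance = 1.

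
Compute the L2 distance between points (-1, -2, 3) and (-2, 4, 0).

(Σ|x_i - y_i|^2)^(1/2) = (|-1 - (-2)|^2 + |-2 - 4|^2 + |3 - 0|^2)^(1/2)
= (1^2 + 6^2 + 3^2)^(1/2) = (1 + 36 + 9)^(1/2) = (46)^(1/2) ≈ 6.7823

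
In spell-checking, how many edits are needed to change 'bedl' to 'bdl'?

Let D[i][j] be the edit distance between the first i characters of 'bedl' and the first j characters of 'bdl', with D[i][0] = i, D[0][j] = j, and D[i][j] = D[i-1][j-1] if the characters match, else 1 + min(D[i-1][j], D[i][j-1], D[i-1][j-1]). Filling the table (rows: prefixes of 'bedl', columns: prefixes of 'bdl'):
     ε  b  d  l
  ε  0  1  2  3
  b  1  0  1  2
  e  2  1  1  2
  d  3  2  1  2
  l  4  3  2  1
The bottom-right entry gives D[4][3] = 1, so no sequence of fewer than 1 edit works. Backtracking through the table gives one optimal edit sequence (1 edit):
  bedl → bdl (del e @2)
Edit distance = 1.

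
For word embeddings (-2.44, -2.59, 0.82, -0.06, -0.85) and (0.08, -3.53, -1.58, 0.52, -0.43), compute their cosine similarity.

With u = (-2.44, -2.59, 0.82, -0.06, -0.85), v = (0.08, -3.53, -1.58, 0.52, -0.43):
u·v = (-2.44)·0.08 + (-2.59)·(-3.53) + 0.82·(-1.58) + (-0.06)·0.52 + (-0.85)·(-0.43) = (-0.1952) + 9.1427 + (-1.2956) + (-0.0312) + 0.3655 = 7.9862.
|u| = √((-2.44)² + (-2.59)² + 0.82² + (-0.06)² + (-0.85)²) = √(5.9536 + 6.7081 + 0.6724 + 0.0036 + 0.7225) = √14.0602, |v| = √(0.08² + (-3.53)² + (-1.58)² + 0.52² + (-0.43)²) = √(0.0064 + 12.4609 + 2.4964 + 0.2704 + 0.1849) = √15.419.
cos θ = (u·v)/(|u||v|) = 7.9862/(√14.0602·√15.419) ≈ 0.5424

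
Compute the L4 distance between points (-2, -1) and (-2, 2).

(Σ|x_i - y_i|^4)^(1/4) = (|-2 - (-2)|^4 + |-1 - 2|^4)^(1/4)
= (0^4 + 3^4)^(1/4) = (0 + 81)^(1/4) = (81)^(1/4) = 3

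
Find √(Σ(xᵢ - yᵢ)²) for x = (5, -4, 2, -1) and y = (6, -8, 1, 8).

√(Σ(x_i - y_i)²) = √((5 - 6)² + (-4 - (-8))² + (2 - 1)² + (-1 - 8)²)
= √((-1)² + 4² + 1² + (-9)²) = √(1 + 16 + 1 + 81) = √99 ≈ 9.9499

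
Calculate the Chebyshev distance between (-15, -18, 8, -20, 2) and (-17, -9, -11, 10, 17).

max(|x_i - y_i|) = max(|-15 - (-17)|, |-18 - (-9)|, |8 - (-11)|, |-20 - 10|, |2 - 17|) = max(2, 9, 19, 30, 15) = 30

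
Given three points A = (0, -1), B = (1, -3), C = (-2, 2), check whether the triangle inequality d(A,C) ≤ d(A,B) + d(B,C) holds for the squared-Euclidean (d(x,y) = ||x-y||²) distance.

d(A,B) = 1² + 2² = 5, d(B,C) = 3² + 5² = 34, d(A,C) = 2² + 3² = 13.
d(A,C) = 13 ≤ 5 + 34 = 39. Triangle inequality is satisfied.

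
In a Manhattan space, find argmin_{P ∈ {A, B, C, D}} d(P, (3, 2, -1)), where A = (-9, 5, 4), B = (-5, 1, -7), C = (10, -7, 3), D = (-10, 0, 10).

Distances: d(A) = 20, d(B) = 15, d(C) = 20, d(D) = 26. Nearest: B = (-5, 1, -7) with distance 15.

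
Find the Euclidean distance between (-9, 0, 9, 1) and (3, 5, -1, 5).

√(Σ(x_i - y_i)²) = √((-9 - 3)² + (0 - 5)² + (9 - (-1))² + (1 - 5)²)
= √((-12)² + (-5)² + 10² + (-4)²) = √(144 + 25 + 100 + 16) = √285 ≈ 16.8819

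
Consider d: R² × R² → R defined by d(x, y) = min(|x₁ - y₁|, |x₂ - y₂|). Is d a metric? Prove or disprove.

No. d fails identity of indiscernibles: take x = (-2, 0) and y = (-2, 9). Then d(x,y) = min(|-2 - (-2)|, |0 - 9|) = min(0, 9) = 0, yet x ≠ y.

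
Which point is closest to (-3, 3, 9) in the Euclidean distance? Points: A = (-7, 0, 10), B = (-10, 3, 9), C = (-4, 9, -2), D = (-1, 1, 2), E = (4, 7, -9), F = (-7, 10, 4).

Distances: d(A) ≈ 5.099, d(B) = 7, d(C) ≈ 12.5698, d(D) ≈ 7.5498, d(E) ≈ 19.7231, d(F) ≈ 9.4868. Nearest: A = (-7, 0, 10) with distance 5.099.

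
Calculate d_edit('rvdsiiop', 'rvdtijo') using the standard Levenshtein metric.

Let D[i][j] be the edit distance between the first i characters of 'rvdsiiop' and the first j characters of 'rvdtijo', with D[i][0] = i, D[0][j] = j, and D[i][j] = D[i-1][j-1] if the characters match, else 1 + min(D[i-1][j], D[i][j-1], D[i-1][j-1]). Filling the table (rows: prefixes of 'rvdsiiop', columns: prefixes of 'rvdtijo'):
     ε  r  v  d  t  i  j  o
  ε  0  1  2  3  4  5  6  7
  r  1  0  1  2  3  4  5  6
  v  2  1  0  1  2  3  4  5
  d  3  2  1  0  1  2  3  4
  s  4  3  2  1  1  2  3  4
  i  5  4  3  2  2  1  2  3
  i  6  5  4  3  3  2  2  3
  o  7  6  5  4  4  3  3  2
  p  8  7  6  5  5  4  4  3
The bottom-right entry gives D[8][7] = 3, so no sequence of fewer than 3 edits works. Backtracking through the table gives one optimal edit sequence (3 edits):
  rvdsiiop → rvdtiiop (sub s→t @4)
  rvdtiiop → rvdtijop (sub i→j @6)
  rvdtijop → rvdtijo (del p @8)
Edit distance = 3.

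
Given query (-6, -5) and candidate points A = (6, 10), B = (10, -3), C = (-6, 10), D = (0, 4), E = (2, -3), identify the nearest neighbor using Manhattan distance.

Distances: d(A) = 27, d(B) = 18, d(C) = 15, d(D) = 15, d(E) = 10. Nearest: E = (2, -3) with distance 10.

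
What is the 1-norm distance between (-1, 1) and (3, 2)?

Σ|x_i - y_i| = |-1 - 3| + |1 - 2| = 4 + 1 = 5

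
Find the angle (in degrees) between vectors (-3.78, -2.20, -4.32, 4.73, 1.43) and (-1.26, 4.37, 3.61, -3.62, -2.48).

With u = (-3.78, -2.20, -4.32, 4.73, 1.43), v = (-1.26, 4.37, 3.61, -3.62, -2.48):
u·v = (-3.78)·(-1.26) + (-2.2)·4.37 + (-4.32)·3.61 + 4.73·(-3.62) + 1.43·(-2.48) = 4.7628 + (-9.614) + (-15.5952) + (-17.1226) + (-3.5464) = -41.1154.
|u| = √((-3.78)² + (-2.2)² + (-4.32)² + 4.73² + 1.43²) = √(14.2884 + 4.84 + 18.6624 + 22.3729 + 2.0449) = √62.2086, |v| = √((-1.26)² + 4.37² + 3.61² + (-3.62)² + (-2.48)²) = √(1.5876 + 19.0969 + 13.0321 + 13.1044 + 6.1504) = √52.9714.
cos θ = (u·v)/(|u||v|) = -41.1154/(√62.2086·√52.9714) ≈ -0.71624
θ = arccos(-0.71624) ≈ 135.74°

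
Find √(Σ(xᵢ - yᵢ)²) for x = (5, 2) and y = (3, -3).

√(Σ(x_i - y_i)²) = √((5 - 3)² + (2 - (-3))²)
= √(2² + 5²) = √(4 + 25) = √29 ≈ 5.3852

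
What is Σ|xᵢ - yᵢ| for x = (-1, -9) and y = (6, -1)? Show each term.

Σ|x_i - y_i| = |-1 - 6| + |-9 - (-1)| = 7 + 8 = 15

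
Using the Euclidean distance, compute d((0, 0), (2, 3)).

(Σ|x_i - y_i|^2)^(1/2) = (|0 - 2|^2 + |0 - 3|^2)^(1/2)
= (2^2 + 3^2)^(1/2) = (4 + 9)^(1/2) = (13)^(1/2) ≈ 3.6056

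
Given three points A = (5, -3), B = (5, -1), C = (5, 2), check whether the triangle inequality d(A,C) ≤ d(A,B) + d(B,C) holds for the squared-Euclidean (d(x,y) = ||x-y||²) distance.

d(A,B) = 0² + 2² = 4, d(B,C) = 0² + 3² = 9, d(A,C) = 0² + 5² = 25.
d(A,C) = 25 > 4 + 9 = 13. Triangle inequality is VIOLATED. (Squared-Euclidean is not a metric — this is a counterexample.)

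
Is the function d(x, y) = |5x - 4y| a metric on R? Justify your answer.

No. d fails symmetry: d(1, 4) = |5·1 - 4·4| = |-11| = 11, but d(4, 1) = |5·4 - 4·1| = |16| = 16. Since 11 ≠ 16, d(x,y) ≠ d(y,x) in general.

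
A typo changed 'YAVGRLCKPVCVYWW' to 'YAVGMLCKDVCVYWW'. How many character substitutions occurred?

Differing positions: 5, 9. Hamming distance = 2.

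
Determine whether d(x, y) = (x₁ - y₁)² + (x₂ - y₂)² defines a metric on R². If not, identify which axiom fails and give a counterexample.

No. The squared Euclidean distance fails the triangle inequality. Counterexample: x = (0, 0), y = (4, 1), z = (8, 2). d(x,z) = 8² + 2² = 68, but d(x,y) + d(y,z) = (4² + 1²) + (4² + 1²) = 17 + 17 = 34. Since 68 > 34, the triangle inequality is violated. (Note: √d, the ordinary Euclidean distance, IS a metric.)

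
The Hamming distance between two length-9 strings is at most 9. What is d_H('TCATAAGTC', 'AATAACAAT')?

Differing positions: 1, 2, 3, 4, 6, 7, 8, 9. Hamming distance = 8. The maximum possible Hamming distance for length-9 strings is 9, so d_H/9 = 8/9 ≈ 0.8889.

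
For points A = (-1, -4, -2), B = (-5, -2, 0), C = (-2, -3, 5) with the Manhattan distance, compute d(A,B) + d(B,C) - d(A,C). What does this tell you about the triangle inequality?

d(A,B) = 4 + 2 + 2 = 8, d(B,C) = 3 + 1 + 5 = 9, d(A,C) = 1 + 1 + 7 = 9.
d(A,B) + d(B,C) - d(A,C) = 8 + 9 - 9 = 17 - 9 = 8. This is ≥ 0, so the triangle inequality holds for these points.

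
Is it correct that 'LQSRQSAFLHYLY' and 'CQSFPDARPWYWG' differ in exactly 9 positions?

Differing positions: 1, 4, 5, 6, 8, 9, 10, 12, 13. Hamming distance = 9, so the claim is true.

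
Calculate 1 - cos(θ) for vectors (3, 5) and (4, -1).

With u = (3, 5), v = (4, -1):
u·v = 3·4 + 5·(-1) = 12 + (-5) = 7.
|u| = √(3² + 5²) = √34, |v| = √(4² + (-1)²) = √17, so |u||v| = √(34·17) = √578.
cos θ = (u·v)/(|u||v|) = 7/√578 ≈ 0.2912
Cosine distance = 1 - cos θ ≈ 1 - 0.2912 = 0.7088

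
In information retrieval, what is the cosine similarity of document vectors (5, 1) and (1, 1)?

With u = (5, 1), v = (1, 1):
u·v = 5·1 + 1·1 = 5 + 1 = 6.
|u| = √(5² + 1²) = √26, |v| = √(1² + 1²) = √2, so |u||v| = √(26·2) = √52.
cos θ = (u·v)/(|u||v|) = 6/√52 ≈ 0.8321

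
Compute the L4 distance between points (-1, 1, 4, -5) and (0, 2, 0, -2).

(Σ|x_i - y_i|^4)^(1/4) = (|-1 - 0|^4 + |1 - 2|^4 + |4 - 0|^4 + |-5 - (-2)|^4)^(1/4)
= (1^4 + 1^4 + 4^4 + 3^4)^(1/4) = (1 + 1 + 256 + 81)^(1/4) = (339)^(1/4) ≈ 4.2909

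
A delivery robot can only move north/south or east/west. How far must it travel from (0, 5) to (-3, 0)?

Σ|x_i - y_i| = |0 - (-3)| + |5 - 0| = 3 + 5 = 8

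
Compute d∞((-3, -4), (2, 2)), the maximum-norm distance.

max(|x_i - y_i|) = max(|-3 - 2|, |-4 - 2|) = max(5, 6) = 6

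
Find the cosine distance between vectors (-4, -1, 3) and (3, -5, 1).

With u = (-4, -1, 3), v = (3, -5, 1):
u·v = (-4)·3 + (-1)·(-5) + 3·1 = (-12) + 5 + 3 = -4.
|u| = √((-4)² + (-1)² + 3²) = √26, |v| = √(3² + (-5)² + 1²) = √35, so |u||v| = √(26·35) = √910.
cos θ = (u·v)/(|u||v|) = -4/√910 ≈ -0.1326
Cosine distance = 1 - cos θ ≈ 1 - (-0.1326) = 1.1326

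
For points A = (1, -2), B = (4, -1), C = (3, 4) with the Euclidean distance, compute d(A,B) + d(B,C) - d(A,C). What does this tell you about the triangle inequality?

d(A,B) = √(3² + 1²) = √10 ≈ 3.1623, d(B,C) = √(1² + 5²) = √26 ≈ 5.099, d(A,C) = √(2² + 6²) = √40 ≈ 6.3246.
d(A,B) + d(B,C) - d(A,C) = 3.1623 + 5.099 - 6.3246 = 8.2613 - 6.3246 = 1.9367 (to 4 decimal places). This is ≥ 0, so the triangle inequality holds for these points.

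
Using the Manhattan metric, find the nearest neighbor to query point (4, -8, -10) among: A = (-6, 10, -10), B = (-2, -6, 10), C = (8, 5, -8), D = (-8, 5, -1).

Distances: d(A) = 28, d(B) = 28, d(C) = 19, d(D) = 34. Nearest: C = (8, 5, -8) with distance 19.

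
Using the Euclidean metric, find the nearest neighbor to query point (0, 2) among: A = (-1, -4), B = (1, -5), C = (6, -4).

Distances: d(A) ≈ 6.0828, d(B) ≈ 7.0711, d(C) ≈ 8.4853. Nearest: A = (-1, -4) with distance 6.0828.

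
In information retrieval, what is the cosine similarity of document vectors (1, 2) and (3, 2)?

With u = (1, 2), v = (3, 2):
u·v = 1·3 + 2·2 = 3 + 4 = 7.
|u| = √(1² + 2²) = √5, |v| = √(3² + 2²) = √13, so |u||v| = √(5·13) = √65.
cos θ = (u·v)/(|u||v|) = 7/√65 ≈ 0.8682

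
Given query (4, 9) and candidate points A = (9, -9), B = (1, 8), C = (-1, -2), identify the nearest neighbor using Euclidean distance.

Distances: d(A) ≈ 18.6815, d(B) ≈ 3.1623, d(C) ≈ 12.083. Nearest: B = (1, 8) with distance 3.1623.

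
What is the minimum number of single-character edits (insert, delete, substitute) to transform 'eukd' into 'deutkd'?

Let D[i][j] be the edit distance between the first i characters of 'eukd' and the first j characters of 'deutkd', with D[i][0] = i, D[0][j] = j, and D[i][j] = D[i-1][j-1] if the characters match, else 1 + min(D[i-1][j], D[i][j-1], D[i-1][j-1]). Filling the table (rows: prefixes of 'eukd', columns: prefixes of 'deutkd'):
     ε  d  e  u  t  k  d
  ε  0  1  2  3  4  5  6
  e  1  1  1  2  3  4  5
  u  2  2  2  1  2  3  4
  k  3  3  3  2  2  2  3
  d  4  3  4  3  3  3  2
The bottom-right entry gives D[4][6] = 2, so no sequence of fewer than 2 edits works. Backtracking through the table gives one optimal edit sequence (2 edits):
  eukd → deukd (ins d @1)
  deukd → deutkd (ins t @4)
Edit distance = 2.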